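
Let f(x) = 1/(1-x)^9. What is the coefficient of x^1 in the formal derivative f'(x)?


Differentiate: d/dx [ 1/(1-x)^r ] = r / (1-x)^(r+1).
Here r = 9, so f'(x) = 9 / (1-x)^10.
The expansion of 1/(1-x)^(r+1) has coefficient of x^n equal to C(n+r, r).
So the coefficient of x^1 in f'(x) is
9 * C(10, 9) = 9 * 10 = 90

90


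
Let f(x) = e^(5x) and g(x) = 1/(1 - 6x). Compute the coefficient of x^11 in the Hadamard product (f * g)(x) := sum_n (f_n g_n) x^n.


Expanding: f_k = 5^k/k! (from e^(5x)) and g_k = 6^k (from 1/(1 - 6x)). So the Hadamard coefficient (f * g)_k = 5^k 6^k / k! = (30)^k / k!.
For k = 11: 30^11/11! = 17714700000000000/39916800 = 34171875000/77.

34171875000/77


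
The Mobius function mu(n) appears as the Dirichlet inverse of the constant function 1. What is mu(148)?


148 has a squared prime factor, so mu(148) = 0.
Factorization reveals a repeated prime.

0


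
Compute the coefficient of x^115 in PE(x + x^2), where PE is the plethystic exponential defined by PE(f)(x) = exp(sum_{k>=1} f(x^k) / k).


With f(x) = x + x^2, the exponent is sum_{k>=1} (x^k + x^(2k)) / k = -ln(1 - x) - ln(1 - x^2). Exponentiating:
PE(x + x^2) = 1 / ((1 - x)(1 - x^2)).
This is the generating function for partitions of n into parts of size 1 or 2. The number of 2's can be any j in 0..57, and the rest are 1's, so
[x^115] = floor(115/2) + 1 = 58.

58


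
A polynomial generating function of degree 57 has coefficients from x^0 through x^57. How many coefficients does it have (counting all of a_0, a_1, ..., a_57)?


A polynomial of degree 57 takes the form a_0 + a_1 x + ... + a_57 x^57.
The number of coefficients is 57 + 1 = 58.

58


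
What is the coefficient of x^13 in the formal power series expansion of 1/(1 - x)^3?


The expansion 1/(1 - x)^r = sum_{k>=0} C(k + r - 1, r - 1) x^k follows from the multiset / negative-binomial theorem (or from repeated differentiation of the geometric series).
For r = 3 and k = 13:
C(15, 2) = 1307674368000 / (2 * 6227020800) = 105.

105


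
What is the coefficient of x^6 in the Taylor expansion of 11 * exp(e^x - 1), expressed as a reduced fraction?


exp(e^x - 1) = sum_{k>=0} Bell_k x^k / k!, where Bell_k is the k-th Bell number.
So the coefficient of x^6 is 11 * Bell_6 / 6!.
Computing: Bell_6 = 203 and 6! = 720, giving
11 * 203/720 = 2233/720.

2233/720


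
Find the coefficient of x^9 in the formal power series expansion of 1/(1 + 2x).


Write 1/(1 + c x) = 1/(1 - (-c) x) and apply the geometric-series identity
1/(1 - y) = sum_{k>=0} y^k to get 1/(1 + c x) = sum_{k>=0} (-c)^k x^k.
So the coefficient of x^k is (-c)^k = (-1)^k * c^k.
Here c = 2 and k = 9:
(-2)^9 = -1 * 512 = -512

-512


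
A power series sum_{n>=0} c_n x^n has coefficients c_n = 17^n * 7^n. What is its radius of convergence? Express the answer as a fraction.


By the root test (Cauchy-Hadamard), the radius is R = 1 / limsup_n |c_n|^(1/n).
Here |c_n|^(1/n) = (17^n * 7^n)^(1/n) = 17 * 7 = 119 for all n.
So R = 1/119 = 1/119.

1/119


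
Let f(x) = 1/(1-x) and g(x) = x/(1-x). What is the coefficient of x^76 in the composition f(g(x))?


First simplify the composition: f(g(x)) = 1/(1 - x/(1-x)) = (1-x)/((1-x) - x) = (1-x)/(1-2x).
Now extract the coefficient. Write (1-x)/(1-2x) = 1/(1-2x) - x/(1-2x).
The coefficient of x^n in 1/(1-2x) is 2^n, and in x/(1-2x) is 2^(n-1) (for n >= 1).
So the coefficient of x^76 is 2^76 - 2^75 = 75557863725914323419136 - 37778931862957161709568 = 37778931862957161709568.

37778931862957161709568


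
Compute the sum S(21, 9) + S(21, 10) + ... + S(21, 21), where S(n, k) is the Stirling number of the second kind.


By definition, S(n, k) counts partitions of an n-set into exactly k nonempty blocks.
Computing row n = 21 for k = 9..21:
S(21, k): 123272476465204, 71187132291275, 26826851689001, 6833042030178, 1204909218331, 149304004500, 13087462580, 809944464, 34952799, 1023435, 19285, 210, 1
Sum = 229487649101263.

229487649101263


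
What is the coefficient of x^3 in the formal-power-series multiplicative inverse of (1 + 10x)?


The inverse is 1/(1 + 10x). Apply the geometric identity 1/(1 - y) = sum_{k>=0} y^k with y = -10x:
1/(1 + 10x) = sum_{k>=0} (-10)^k x^k.
So the coefficient of x^3 is (-10)^3 = -1000.

-1000


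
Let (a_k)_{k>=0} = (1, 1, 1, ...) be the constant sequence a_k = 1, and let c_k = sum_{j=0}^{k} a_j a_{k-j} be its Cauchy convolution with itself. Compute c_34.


Since a_j = 1 for all j >= 0, the convolution sum becomes
c_k = sum_{j=0}^{k} 1 * 1 = 1 * (k + 1).
Equivalently, the generating function of (a_k) is 1/(1 - x) and its square is 1/(1 - x)^2 = sum_{k>=0} 1(k + 1) x^k.
For k = 34: 1 * 35 = 35.

35


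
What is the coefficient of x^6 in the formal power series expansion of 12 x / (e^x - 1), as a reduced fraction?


The exponential generating function for Bernoulli numbers is
x / (e^x - 1) = sum_{k>=0} B_k x^k / k!.
So the coefficient of x^6 in 12 x / (e^x - 1) is 12 B_6 / 6!.
Computing: B_6 = 1/42, 6! = 720, giving
12 * 1/42 / 720 = 1/2520.

1/2520


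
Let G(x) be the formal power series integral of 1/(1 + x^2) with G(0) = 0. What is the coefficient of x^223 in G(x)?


1/(1 + x^2) = sum_{j>=0} (-1)^j x^(2j). Integrating termwise with G(0) = 0:
G(x) = sum_{j>=0} (-1)^j x^(2j+1) / (2j+1) = arctan(x).
Only odd powers are nonzero. For x^223 write 223 = 2*111 + 1, giving
(-1)^111 / 223 = -1/223 = -1/223.

-1/223


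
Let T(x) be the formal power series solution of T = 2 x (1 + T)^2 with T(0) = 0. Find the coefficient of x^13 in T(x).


Apply the Lagrange inversion formula: if T = 2 x * phi(T) with phi(t) = (1 + t)^2, then [x^n] T = 2^n * (1/n) [t^(n-1)] phi(t)^n = 2^n * (1/n) [t^(n-1)] (1 + t)^(2n) = 2^n * (1/n) C(2n, n-1).
Using the identity C(2n, n-1) = C(2n, n) * n / (n+1), the unscaled factor equals C(2n, n) / (n+1) = C_n, the n-th Catalan number.
For n = 13: C_13 = C(26, 13) / 14 = 10400600/14 = 742900.
With the 2^13 = 8192 factor, the coefficient is 8192 * 742900 = 6085836800.

6085836800


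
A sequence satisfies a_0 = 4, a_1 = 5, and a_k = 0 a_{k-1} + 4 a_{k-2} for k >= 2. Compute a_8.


The characteristic equation is t^2 - 0 t - 4 = 0, with roots r_1 = 2 and r_2 = -2 (so c_1 = r_1 + r_2, c_2 = -r_1 r_2 as required).
One can use the closed form a_n = A r_1^n + B r_2^n, but direct iteration is more reliable:
a_0 = 4, a_1 = 5, a_2 = 16, a_3 = 20, a_4 = 64, a_5 = 80, a_6 = 256, a_7 = 320, a_8 = 1024.
So a_8 = 1024.

1024


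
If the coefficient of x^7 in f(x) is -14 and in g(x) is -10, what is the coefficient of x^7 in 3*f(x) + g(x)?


Scalar multiplication scales coefficients: 3 * -14 = -42.
Then add the g coefficient: -42 + -10
= -52

-52


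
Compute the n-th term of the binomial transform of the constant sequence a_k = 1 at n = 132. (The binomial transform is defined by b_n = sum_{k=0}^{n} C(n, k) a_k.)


With a_k = 1 for all k, b_n = sum_{k=0}^{n} C(n, k) = 2^n by the binomial theorem.
For n = 132: 2^132 = 5444517870735015415413993718908291383296.

5444517870735015415413993718908291383296


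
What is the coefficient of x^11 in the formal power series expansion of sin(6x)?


The Maclaurin series is sin(t) = sum_{k>=0} (-1)^k t^(2k+1) / (2k+1)!, so substituting t = 6x, only odd powers of x are nonzero, with coefficient of x^(2k+1) equal to (-1)^k 6^(2k+1) / (2k+1)!.
Write 11 = 2*5 + 1, giving the coefficient (-1)^5 * 6^11 / 11! = -362797056/39916800 = -17496/1925.

-17496/1925


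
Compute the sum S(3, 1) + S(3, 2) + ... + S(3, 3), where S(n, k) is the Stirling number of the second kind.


By definition, S(n, k) counts partitions of an n-set into exactly k nonempty blocks.
Computing row n = 3 for k = 1..3:
S(3, k): 1, 3, 1
Sum = 5. (This equals Bell_3 since the sum runs over all k.)

5


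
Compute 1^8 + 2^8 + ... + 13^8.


This power sum has a closed form given by Faulhaber's formula
sum_{k=1}^{m} k^p = (1 / (p + 1)) * sum_{j=0}^{p} C(p + 1, j) B_j m^(p + 1 - j),
but for small m direct computation is fastest:
1 + 256 + 6561 + 65536 + 390625 + 1679616 + 5764801 + 16777216 + 43046721 + 100000000 + 214358881 + 429981696 + 815730721 = 1627802631.

1627802631


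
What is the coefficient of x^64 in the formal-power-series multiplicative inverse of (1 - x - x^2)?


Let the inverse be f(x) = sum_{k>=0} a_k x^k. From f(x) * (1 - x - x^2) = 1 and matching coefficients:
 x^0: a_0 = 1.
 x^1: a_1 - a_0 = 0, so a_1 = 1.
 x^k (k >= 2): a_k - a_{k-1} - a_{k-2} = 0, i.e. a_k = a_{k-1} + a_{k-2}.
This is the Fibonacci-type recurrence shifted so that a_0 = a_1 = 1.
Iterating: a_0=1, a_1=1, a_2=2, a_3=3, a_4=5, a_5=8, a_6=13, a_7=21, a_8=34, a_9=55, ...
a_64 = 17167680177565.

17167680177565


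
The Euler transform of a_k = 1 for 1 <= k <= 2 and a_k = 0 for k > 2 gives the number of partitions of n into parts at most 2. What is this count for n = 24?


Partitions of 24 into parts at most 2:
Using generating function (1-x)^(-1)(1-x^2)^(-1),
the coefficient of x^24 = 13

13


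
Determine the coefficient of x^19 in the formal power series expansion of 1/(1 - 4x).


The geometric series identity gives 1/(1 - c x) = sum_{k>=0} c^k x^k, so the coefficient of x^k is c^k.
Here c = 4 and k = 19.
Computing: 4^19 = 274877906944

274877906944


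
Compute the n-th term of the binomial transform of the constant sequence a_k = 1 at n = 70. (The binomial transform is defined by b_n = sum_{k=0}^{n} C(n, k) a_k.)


With a_k = 1 for all k, b_n = sum_{k=0}^{n} C(n, k) = 2^n by the binomial theorem.
For n = 70: 2^70 = 1180591620717411303424.

1180591620717411303424


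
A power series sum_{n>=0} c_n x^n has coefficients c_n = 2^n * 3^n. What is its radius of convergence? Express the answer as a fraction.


By the root test (Cauchy-Hadamard), the radius is R = 1 / limsup_n |c_n|^(1/n).
Here |c_n|^(1/n) = (2^n * 3^n)^(1/n) = 2 * 3 = 6 for all n.
So R = 1/6 = 1/6.

1/6


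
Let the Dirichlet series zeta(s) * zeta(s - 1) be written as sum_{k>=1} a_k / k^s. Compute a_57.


Convolution gives a_k = sum_{d | k} d * 1 = sum_{d | k} d = sigma(k), the sum of positive divisors of k.
For k = 57, the divisors are 1, 3, 19, 57, so
sigma(57) = 1 + 3 + 19 + 57 = 80.

80


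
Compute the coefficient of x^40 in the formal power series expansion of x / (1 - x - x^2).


Let f(x) = sum_{k>=0} a_k x^k. Multiplying f(x) * (1 - x - x^2) = x and matching coefficients gives a_0 = 0, a_1 = 1, and a_k = a_{k-1} + a_{k-2} for k >= 2. These are the Fibonacci numbers F_k.
Iterating from F_0 = 0, F_1 = 1:
F_0=0, F_1=1, F_2=1, F_3=2, F_4=3, F_5=5, F_6=8, F_7=13, F_8=21, F_9=34, ...
F_40 = 102334155.

102334155


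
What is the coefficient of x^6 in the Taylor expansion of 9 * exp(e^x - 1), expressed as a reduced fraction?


exp(e^x - 1) = sum_{k>=0} Bell_k x^k / k!, where Bell_k is the k-th Bell number.
So the coefficient of x^6 is 9 * Bell_6 / 6!.
Computing: Bell_6 = 203 and 6! = 720, giving
9 * 203/720 = 203/80.

203/80


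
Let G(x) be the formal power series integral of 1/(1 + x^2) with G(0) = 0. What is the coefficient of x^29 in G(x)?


1/(1 + x^2) = sum_{j>=0} (-1)^j x^(2j). Integrating termwise with G(0) = 0:
G(x) = sum_{j>=0} (-1)^j x^(2j+1) / (2j+1) = arctan(x).
Only odd powers are nonzero. For x^29 write 29 = 2*14 + 1, giving
(-1)^14 / 29 = 1/29 = 1/29.

1/29


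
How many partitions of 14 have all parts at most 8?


Using the generating function (1-x)^(-1)(1-x^2)^(-1)...(1-x^8)^(-1),
the coefficient of x^14 counts these restricted partitions.
Result = 116

116


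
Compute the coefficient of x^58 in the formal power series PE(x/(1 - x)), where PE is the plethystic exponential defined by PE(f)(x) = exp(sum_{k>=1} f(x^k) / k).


For f(x) = x/(1 - x) we have
sum_{k>=1} f(x^k) / k = sum_{k>=1} (1/k) * x^k / (1 - x^k) = sum_{k, m >= 1} x^(k m) / k,
which after exponentiating simplifies to
PE(x/(1 - x)) = prod_{k>=1} 1 / (1 - x^k).
This is the generating function for the partition function p(n), so the coefficient of x^58 is p(58).
Computing p(58) by dynamic programming over parts 1, 2, ..., 58: p(58) = 715220.

715220


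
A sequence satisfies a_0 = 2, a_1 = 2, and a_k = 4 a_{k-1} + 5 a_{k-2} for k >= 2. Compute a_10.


The characteristic equation is t^2 - 4 t - 5 = 0, with roots r_1 = 5 and r_2 = -1 (so c_1 = r_1 + r_2, c_2 = -r_1 r_2 as required).
One can use the closed form a_n = A r_1^n + B r_2^n, but direct iteration is more reliable:
a_0 = 2, a_1 = 2, a_2 = 18, a_3 = 82, a_4 = 418, a_5 = 2082, a_6 = 10418, a_7 = 52082, a_8 = 260418, a_9 = 1302082, a_10 = 6510418.
So a_10 = 6510418.

6510418


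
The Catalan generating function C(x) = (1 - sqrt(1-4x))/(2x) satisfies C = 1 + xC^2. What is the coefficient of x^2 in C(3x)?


Substituting x -> 3x scales the n-th coefficient by 3^n, so [x^2] C(3x) = 3^2 * C_2.
C_2 = C(2*2, 2)/(3) = 6/3 = 2.
So 3^2 * 2 = 9 * 2 = 18.

18


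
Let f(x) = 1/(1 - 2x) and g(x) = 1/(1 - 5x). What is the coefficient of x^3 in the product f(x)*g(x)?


The coefficient of x^n in f*g is the Cauchy product: sum_{k=0}^{n} a^k * b^(n-k).
With a=2, b=5, n=3:
sum_{k=0}^{3} 2^k * 5^(3-k)
= 203

203


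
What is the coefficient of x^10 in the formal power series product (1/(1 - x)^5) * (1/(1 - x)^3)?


Combine the factors: (1/(1 - x)^5) * (1/(1 - x)^3) = 1/(1 - x)^8.
Then use 1/(1 - x)^r = sum_{k>=0} C(k + r - 1, r - 1) x^k with r = 8 and k = 10:
C(17, 7) = 19448.

19448


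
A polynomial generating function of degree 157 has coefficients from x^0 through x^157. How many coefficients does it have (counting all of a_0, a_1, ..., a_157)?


A polynomial of degree 157 takes the form a_0 + a_1 x + ... + a_157 x^157.
The number of coefficients is 157 + 1 = 158.

158


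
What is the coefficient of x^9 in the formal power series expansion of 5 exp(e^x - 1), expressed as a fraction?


exp(e^x - 1) is the exponential generating function for the Bell numbers Bell_k: exp(e^x - 1) = sum_{k>=0} Bell_k x^k / k!.
So the coefficient of x^9 in 5 exp(e^x - 1) is 5 Bell_9 / 9!.
Computing: Bell_9 = 21147 and 9! = 362880, giving
5 * 21147/362880 = 1007/3456.

1007/3456


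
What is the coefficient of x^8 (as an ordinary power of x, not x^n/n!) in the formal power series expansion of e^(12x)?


The exponential series is e^y = sum_{k>=0} y^k / k!. Substituting y = 12x gives
e^(12x) = sum_{k>=0} 12^k x^k / k!.
So the coefficient of x^n is a^n/n! with a = 12, n = 8:
12^8 / 8! = 429981696/40320 = 373248/35

373248/35


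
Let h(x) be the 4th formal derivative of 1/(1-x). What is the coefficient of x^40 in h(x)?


Differentiating 4 times: d^4/dx^4 [1/(1-x)] = 4!/(1-x)^5.
The expansion 1/(1-x)^5 = sum_{k>=0} C(k+4, 4) x^k, so the coefficient of x^n in 4!/(1-x)^5 is 4! * C(n+4, 4).
For n = 40: 24 * C(44, 4) = 24 * 135751 = 3258024

3258024


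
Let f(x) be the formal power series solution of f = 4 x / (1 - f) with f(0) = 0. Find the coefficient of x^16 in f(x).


Apply Lagrange inversion: f = 4 x * phi(f) with phi(t) = 1/(1 - t), so
[x^n] f = 4^n * (1/n) [t^(n-1)] phi(t)^n = 4^n * (1/n) [t^(n-1)] (1 - t)^(-n) = 4^n * (1/n) C(2n - 2, n - 1) = 4^n * C_{n-1}.
For n = 16: C_15 = C(30, 15) / 16 = 155117520/16 = 9694845.
With the 4^16 = 4294967296 factor, the coefficient is 4294967296 * 9694845 = 41639042214789120.

41639042214789120


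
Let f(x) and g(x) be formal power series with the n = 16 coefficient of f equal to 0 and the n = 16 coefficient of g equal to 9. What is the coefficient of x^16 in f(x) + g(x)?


Addition of formal power series is termwise.
The coefficient of x^16 in f + g = 0 + 9
= 9

9


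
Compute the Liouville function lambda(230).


The Liouville function is lambda(k) = (-1)^Omega(k), where Omega(k) counts the prime factors of k with multiplicity.
Factoring: 230 = 2 * 5 * 23, so Omega(230) = 3.
lambda(230) = (-1)^3 = -1.

-1


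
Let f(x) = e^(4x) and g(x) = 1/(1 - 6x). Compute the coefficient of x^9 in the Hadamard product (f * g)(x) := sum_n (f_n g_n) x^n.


Expanding: f_k = 4^k/k! (from e^(4x)) and g_k = 6^k (from 1/(1 - 6x)). So the Hadamard coefficient (f * g)_k = 4^k 6^k / k! = (24)^k / k!.
For k = 9: 24^9/9! = 2641807540224/362880 = 254803968/35.

254803968/35


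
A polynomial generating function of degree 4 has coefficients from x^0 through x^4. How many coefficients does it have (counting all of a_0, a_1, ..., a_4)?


A polynomial of degree 4 takes the form a_0 + a_1 x + ... + a_4 x^4.
The number of coefficients is 4 + 1 = 5.

5


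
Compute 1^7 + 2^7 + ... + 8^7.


This power sum has a closed form given by Faulhaber's formula
sum_{k=1}^{m} k^p = (1 / (p + 1)) * sum_{j=0}^{p} C(p + 1, j) B_j m^(p + 1 - j),
but for small m direct computation is fastest:
1 + 128 + 2187 + 16384 + 78125 + 279936 + 823543 + 2097152 = 3297456.

3297456


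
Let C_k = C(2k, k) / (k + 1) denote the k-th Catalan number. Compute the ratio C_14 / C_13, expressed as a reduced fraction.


Using C_k = (2k)! / (k! (k+1)!), the ratio C_{k+1}/C_k simplifies to
C_{k+1}/C_k = [(2k+2)! / ((k+1)! (k+2)!)] * [k! (k+1)! / (2k)!]
 = (2k+2)(2k+1) / ((k+1)(k+2)) = 2(2k+1) / (k+2).
For k = 13: 2(2*13 + 1) / (13 + 2) = 54/15 = 18/5.

18/5


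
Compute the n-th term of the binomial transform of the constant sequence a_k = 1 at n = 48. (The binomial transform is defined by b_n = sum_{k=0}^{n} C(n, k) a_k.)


With a_k = 1 for all k, b_n = sum_{k=0}^{n} C(n, k) = 2^n by the binomial theorem.
For n = 48: 2^48 = 281474976710656.

281474976710656


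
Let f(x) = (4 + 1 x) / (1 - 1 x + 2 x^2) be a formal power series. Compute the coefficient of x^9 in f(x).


Write f(x) = sum_{k>=0} a_k x^k. Multiplying both sides by 1 - 1 x + 2 x^2 gives
(1 - 1 x + 2 x^2) sum_{k>=0} a_k x^k = 4 + 1 x.
Matching coefficients:
 x^0: a_0 = 4
 x^1: a_1 - 1 a_0 = 1  =>  a_1 = 1*4 + 1 = 5
 x^k (k >= 2): a_k = 1 a_{k-1} - 2 a_{k-2}.
Iterating: a_2 = -3, a_3 = -13, a_4 = -7, a_5 = 19, a_6 = 33, a_7 = -5, a_8 = -71, a_9 = -61.
So the coefficient of x^9 is -61.

-61


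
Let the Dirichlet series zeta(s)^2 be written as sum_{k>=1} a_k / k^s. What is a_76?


The Dirichlet convolution of the constant function 1 with itself gives (1 * 1)(k) = sum_{d | k} 1 = d(k), the number of positive divisors of k.
Since zeta(s) = sum_{k>=1} 1/k^s, we have zeta(s)^2 = sum_{k>=1} d(k)/k^s, so a_k = d(k).
For k = 76: the divisors are 1, 2, 4, 19, 38, 76.
Count = 6.

6


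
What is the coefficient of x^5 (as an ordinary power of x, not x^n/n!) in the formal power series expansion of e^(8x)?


The exponential series is e^y = sum_{k>=0} y^k / k!. Substituting y = 8x gives
e^(8x) = sum_{k>=0} 8^k x^k / k!.
So the coefficient of x^n is a^n/n! with a = 8, n = 5:
8^5 / 5! = 32768/120 = 4096/15

4096/15


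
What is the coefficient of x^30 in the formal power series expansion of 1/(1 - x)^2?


The negative binomial / multiset identity is
1/(1 - x)^r = sum_{k>=0} C(k + r - 1, r - 1) x^k.
Here r = 2 and k = 30, so the coefficient is
C(30 + 1, 1) = C(31, 1)
= 31

31


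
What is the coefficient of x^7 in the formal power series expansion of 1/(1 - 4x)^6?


The general identity 1/(1 - c x)^r = sum_{k>=0} c^k C(k + r - 1, r - 1) x^k follows by substituting y = c x into 1/(1 - y)^r = sum_{k>=0} C(k + r - 1, r - 1) y^k.
For c = 4, r = 6, k = 7:
4^7 * C(12, 5) = 16384 * 792 = 12976128.

12976128


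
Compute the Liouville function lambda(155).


The Liouville function is lambda(k) = (-1)^Omega(k), where Omega(k) counts the prime factors of k with multiplicity.
Factoring: 155 = 5 * 31, so Omega(155) = 2.
lambda(155) = (-1)^2 = 1.

1


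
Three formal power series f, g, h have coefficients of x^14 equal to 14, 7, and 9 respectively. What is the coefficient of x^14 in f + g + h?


Series addition is componentwise:
14 + 7 + 9
= 30

30


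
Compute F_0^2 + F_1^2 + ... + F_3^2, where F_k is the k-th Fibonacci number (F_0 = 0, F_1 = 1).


There is a standard identity sum_{k=0}^{N} F_k^2 = F_N * F_{N+1} (proved inductively from the telescoping relation F_k^2 = F_k F_{k+1} - F_{k-1} F_k). Then
sum_{k=0}^{3} F_k^2 = F_3 F_4 - F_0 F_0.
Computing: F_3 = 2, F_4 = 3.
Sum = 2 * 3 = 6.

6


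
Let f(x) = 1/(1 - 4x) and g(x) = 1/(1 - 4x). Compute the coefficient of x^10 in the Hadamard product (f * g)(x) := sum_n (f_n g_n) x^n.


f has coefficients f_k = 4^k and g has coefficients g_k = 4^k, so the Hadamard product has coefficient (f*g)_k = 4^k * 4^k = 16^k.
For k = 10: 16^10 = 1099511627776.

1099511627776


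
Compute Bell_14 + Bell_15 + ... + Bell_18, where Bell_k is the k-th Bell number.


Recall Bell_k counts set partitions of a k-set (with Bell_0 = 1 by convention).
Bell_14 through Bell_18: 190899322, 1382958545, 10480142147, 82864869804, 682076806159
Sum = 190899322 + 1382958545 + 10480142147 + 82864869804 + 682076806159 = 776995675977.

776995675977


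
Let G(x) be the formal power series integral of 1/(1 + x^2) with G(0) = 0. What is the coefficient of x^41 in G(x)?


1/(1 + x^2) = sum_{j>=0} (-1)^j x^(2j). Integrating termwise with G(0) = 0:
G(x) = sum_{j>=0} (-1)^j x^(2j+1) / (2j+1) = arctan(x).
Only odd powers are nonzero. For x^41 write 41 = 2*20 + 1, giving
(-1)^20 / 41 = 1/41 = 1/41.

1/41


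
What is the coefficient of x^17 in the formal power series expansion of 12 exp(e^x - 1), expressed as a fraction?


exp(e^x - 1) is the exponential generating function for the Bell numbers Bell_k: exp(e^x - 1) = sum_{k>=0} Bell_k x^k / k!.
So the coefficient of x^17 in 12 exp(e^x - 1) is 12 Bell_17 / 17!.
Computing: Bell_17 = 82864869804 and 17! = 355687428096000, giving
12 * 82864869804/355687428096000 = 255755771/91483392000.

255755771/91483392000


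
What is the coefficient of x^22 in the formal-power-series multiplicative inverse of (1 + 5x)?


The inverse is 1/(1 + 5x). Apply the geometric identity 1/(1 - y) = sum_{k>=0} y^k with y = -5x:
1/(1 + 5x) = sum_{k>=0} (-5)^k x^k.
So the coefficient of x^22 is (-5)^22 = 2384185791015625.

2384185791015625


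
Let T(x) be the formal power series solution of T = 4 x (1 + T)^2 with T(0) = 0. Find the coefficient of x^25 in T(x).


Apply the Lagrange inversion formula: if T = 4 x * phi(T) with phi(t) = (1 + t)^2, then [x^n] T = 4^n * (1/n) [t^(n-1)] phi(t)^n = 4^n * (1/n) [t^(n-1)] (1 + t)^(2n) = 4^n * (1/n) C(2n, n-1).
Using the identity C(2n, n-1) = C(2n, n) * n / (n+1), the unscaled factor equals C(2n, n) / (n+1) = C_n, the n-th Catalan number.
For n = 25: C_25 = C(50, 25) / 26 = 126410606437752/26 = 4861946401452.
With the 4^25 = 1125899906842624 factor, the coefficient is 1125899906842624 * 4861946401452 = 5474065000468637788089090048.

5474065000468637788089090048


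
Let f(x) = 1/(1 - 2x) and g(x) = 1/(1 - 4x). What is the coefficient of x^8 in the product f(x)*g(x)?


The coefficient of x^n in f*g is the Cauchy product: sum_{k=0}^{n} a^k * b^(n-k).
With a=2, b=4, n=8:
sum_{k=0}^{8} 2^k * 4^(8-k)
= 130816

130816


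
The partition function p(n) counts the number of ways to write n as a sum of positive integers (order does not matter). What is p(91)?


Using the generating function prod_{k>=1} 1/(1-x^k), we compute p(91).
By dynamic programming over parts 1 through 91:
p(91) = 64112359

64112359


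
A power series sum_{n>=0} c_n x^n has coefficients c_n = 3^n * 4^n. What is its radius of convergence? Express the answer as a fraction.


By the root test (Cauchy-Hadamard), the radius is R = 1 / limsup_n |c_n|^(1/n).
Here |c_n|^(1/n) = (3^n * 4^n)^(1/n) = 3 * 4 = 12 for all n.
So R = 1/12 = 1/12.

1/12


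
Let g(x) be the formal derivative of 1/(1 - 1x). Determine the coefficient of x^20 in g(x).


Differentiate termwise: d/dx sum_{k>=0} 1^k x^k = sum_{k>=1} k 1^k x^(k-1) = sum_{j>=0} (j+1) 1^(j+1) x^j.
Equivalently, d/dx [1/(1 - 1x)] = 1/(1 - 1x)^2.
For j = 20: 21 * 1^21 = 21 * 1 = 21.

21


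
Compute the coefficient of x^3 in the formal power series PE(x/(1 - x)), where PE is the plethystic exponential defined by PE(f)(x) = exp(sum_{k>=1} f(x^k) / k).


For f(x) = x/(1 - x) we have
sum_{k>=1} f(x^k) / k = sum_{k>=1} (1/k) * x^k / (1 - x^k) = sum_{k, m >= 1} x^(k m) / k,
which after exponentiating simplifies to
PE(x/(1 - x)) = prod_{k>=1} 1 / (1 - x^k).
This is the generating function for the partition function p(n), so the coefficient of x^3 is p(3).
Computing p(3) by dynamic programming over parts 1, 2, ..., 3: p(3) = 3.

3


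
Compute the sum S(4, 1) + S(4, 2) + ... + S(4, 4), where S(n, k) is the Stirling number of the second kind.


By definition, S(n, k) counts partitions of an n-set into exactly k nonempty blocks.
Computing row n = 4 for k = 1..4:
S(4, k): 1, 7, 6, 1
Sum = 15. (This equals Bell_4 since the sum runs over all k.)

15


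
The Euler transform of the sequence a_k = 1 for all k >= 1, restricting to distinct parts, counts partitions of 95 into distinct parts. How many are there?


Partitions of 95 into distinct parts can be computed via generating function.
Product (1+x)(1+x^2)(1+x^3)...
The coefficient of x^95 = 291874

291874


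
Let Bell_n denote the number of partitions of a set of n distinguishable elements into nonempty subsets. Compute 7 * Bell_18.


Bell_18 can be computed from the Bell triangle or from Dobinski's identity Bell_n = (1/e) * sum_{k>=0} k^n / k!.
Computing Bell_18 = 682076806159.
Then 7 * 682076806159 = 4774537643113.

4774537643113


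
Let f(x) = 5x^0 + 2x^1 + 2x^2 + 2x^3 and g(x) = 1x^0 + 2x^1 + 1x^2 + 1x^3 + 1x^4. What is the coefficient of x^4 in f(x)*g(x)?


Cauchy product at x^4:
5*1 + 2*1 + 2*1 + 2*2
= 13

13


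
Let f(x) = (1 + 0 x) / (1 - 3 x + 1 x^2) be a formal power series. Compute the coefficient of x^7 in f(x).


Write f(x) = sum_{k>=0} a_k x^k. Multiplying both sides by 1 - 3 x + 1 x^2 gives
(1 - 3 x + 1 x^2) sum_{k>=0} a_k x^k = 1 + 0 x.
Matching coefficients:
 x^0: a_0 = 1
 x^1: a_1 - 3 a_0 = 0  =>  a_1 = 3*1 + 0 = 3
 x^k (k >= 2): a_k = 3 a_{k-1} - 1 a_{k-2}.
Iterating: a_2 = 8, a_3 = 21, a_4 = 55, a_5 = 144, a_6 = 377, a_7 = 987.
So the coefficient of x^7 is 987.

987


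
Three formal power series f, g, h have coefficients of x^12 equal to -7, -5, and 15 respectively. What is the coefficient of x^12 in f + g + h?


Series addition is componentwise:
-7 + -5 + 15
= 3

3


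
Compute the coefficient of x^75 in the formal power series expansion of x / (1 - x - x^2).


Let f(x) = sum_{k>=0} a_k x^k. Multiplying f(x) * (1 - x - x^2) = x and matching coefficients gives a_0 = 0, a_1 = 1, and a_k = a_{k-1} + a_{k-2} for k >= 2. These are the Fibonacci numbers F_k.
Iterating from F_0 = 0, F_1 = 1:
F_0=0, F_1=1, F_2=1, F_3=2, F_4=3, F_5=5, F_6=8, F_7=13, F_8=21, F_9=34, ...
F_75 = 2111485077978050.

2111485077978050


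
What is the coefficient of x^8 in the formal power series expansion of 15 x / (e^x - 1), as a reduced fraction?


The exponential generating function for Bernoulli numbers is
x / (e^x - 1) = sum_{k>=0} B_k x^k / k!.
So the coefficient of x^8 in 15 x / (e^x - 1) is 15 B_8 / 8!.
Computing: B_8 = -1/30, 8! = 40320, giving
15 * -1/30 / 40320 = -1/80640.

-1/80640


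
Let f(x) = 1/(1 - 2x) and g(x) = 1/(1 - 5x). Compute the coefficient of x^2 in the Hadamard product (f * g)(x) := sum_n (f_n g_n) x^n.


f has coefficients f_k = 2^k and g has coefficients g_k = 5^k, so the Hadamard product has coefficient (f*g)_k = 2^k * 5^k = 10^k.
For k = 2: 10^2 = 100.

100


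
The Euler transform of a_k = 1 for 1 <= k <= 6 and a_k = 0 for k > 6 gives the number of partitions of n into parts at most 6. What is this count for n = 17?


Partitions of 17 into parts at most 6:
Using generating function (1-x)^(-1)(1-x^2)^(-1)...(1-x^6)^(-1),
the coefficient of x^17 = 163

163


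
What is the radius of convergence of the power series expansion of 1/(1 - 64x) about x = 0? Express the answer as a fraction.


Expanding 1/(1 - 64x) = sum_{k>=0} 64^k x^k, the series converges when |64x| < 1, i.e., |x| < 1/64.
So the radius of convergence is 1/64 = 1/64.

1/64


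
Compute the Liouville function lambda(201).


The Liouville function is lambda(k) = (-1)^Omega(k), where Omega(k) counts the prime factors of k with multiplicity.
Factoring: 201 = 3 * 67, so Omega(201) = 2.
lambda(201) = (-1)^2 = 1.

1


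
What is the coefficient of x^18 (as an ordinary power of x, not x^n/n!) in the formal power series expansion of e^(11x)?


The exponential series is e^y = sum_{k>=0} y^k / k!. Substituting y = 11x gives
e^(11x) = sum_{k>=0} 11^k x^k / k!.
So the coefficient of x^n is a^n/n! with a = 11, n = 18:
11^18 / 18! = 5559917313492231481/6402373705728000 = 505447028499293771/582033973248000

505447028499293771/582033973248000


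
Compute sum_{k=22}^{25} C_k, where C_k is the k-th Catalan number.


C_22 through C_25: 91482563640, 343059613650, 1289904147324, 4861946401452
Sum = 91482563640 + 343059613650 + 1289904147324 + 4861946401452
= 6586392726066

6586392726066


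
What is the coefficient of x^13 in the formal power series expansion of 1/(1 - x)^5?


The expansion 1/(1 - x)^r = sum_{k>=0} C(k + r - 1, r - 1) x^k follows from the multiset / negative-binomial theorem (or from repeated differentiation of the geometric series).
For r = 5 and k = 13:
C(17, 4) = 355687428096000 / (24 * 6227020800) = 2380.

2380


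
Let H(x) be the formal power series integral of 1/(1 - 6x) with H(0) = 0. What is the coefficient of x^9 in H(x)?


1/(1 - 6x) = sum_{k>=0} 6^k x^k. Integrating termwise with H(0) = 0:
H(x) = sum_{k>=0} 6^k x^(k+1) / (k+1) = sum_{m>=1} 6^(m-1) x^m / m.
For m = 9: 6^8/9 = 1679616/9 = 186624.

186624


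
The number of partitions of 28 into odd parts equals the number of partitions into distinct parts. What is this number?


Computing partitions of 28 into odd parts (1, 3, 5, ...):
Using the generating function prod_{k>=0} 1/(1-x^(2k+1)),
the count is 222

222


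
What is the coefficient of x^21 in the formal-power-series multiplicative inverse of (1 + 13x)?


The inverse is 1/(1 + 13x). Apply the geometric identity 1/(1 - y) = sum_{k>=0} y^k with y = -13x:
1/(1 + 13x) = sum_{k>=0} (-13)^k x^k.
So the coefficient of x^21 is (-13)^21 = -247064529073450392704413.

-247064529073450392704413


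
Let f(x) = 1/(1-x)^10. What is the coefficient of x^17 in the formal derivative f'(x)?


Differentiate: d/dx [ 1/(1-x)^r ] = r / (1-x)^(r+1).
Here r = 10, so f'(x) = 10 / (1-x)^11.
The expansion of 1/(1-x)^(r+1) has coefficient of x^n equal to C(n+r, r).
So the coefficient of x^17 in f'(x) is
10 * C(27, 10) = 10 * 8436285 = 84362850

84362850


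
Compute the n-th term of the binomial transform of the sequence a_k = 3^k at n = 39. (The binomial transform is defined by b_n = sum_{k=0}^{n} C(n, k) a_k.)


With a_k = 3^k, b_n = sum_{k=0}^{n} C(n, k) 3^k = (1 + 3)^n by the binomial theorem.
For n = 39: (1 + 3)^39 = 4^39 = 302231454903657293676544.

302231454903657293676544


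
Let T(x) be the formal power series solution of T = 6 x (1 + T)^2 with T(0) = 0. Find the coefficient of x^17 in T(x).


Apply the Lagrange inversion formula: if T = 6 x * phi(T) with phi(t) = (1 + t)^2, then [x^n] T = 6^n * (1/n) [t^(n-1)] phi(t)^n = 6^n * (1/n) [t^(n-1)] (1 + t)^(2n) = 6^n * (1/n) C(2n, n-1).
Using the identity C(2n, n-1) = C(2n, n) * n / (n+1), the unscaled factor equals C(2n, n) / (n+1) = C_n, the n-th Catalan number.
For n = 17: C_17 = C(34, 17) / 18 = 2333606220/18 = 129644790.
With the 6^17 = 16926659444736 factor, the coefficient is 16926659444736 * 129644790 = 2194453209114315325440.

2194453209114315325440


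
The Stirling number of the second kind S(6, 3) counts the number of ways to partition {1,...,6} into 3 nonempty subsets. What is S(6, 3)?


Using the explicit formula S(n,k) = (1/k!) sum_{j=0}^{k} (-1)^(k-j) C(k,j) j^n:
S(6, 3) = 90
Equivalently, S(n,k) is n! times the coefficient of x^n in the EGF (e^x - 1)^k / k!.

90


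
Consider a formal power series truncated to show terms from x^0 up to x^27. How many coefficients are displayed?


From x^0 to x^27 inclusive, the count is 27 - 0 + 1 = 28.

28


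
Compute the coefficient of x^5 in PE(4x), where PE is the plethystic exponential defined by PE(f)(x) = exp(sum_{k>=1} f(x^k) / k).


With f(x) = 4x, the exponent is sum_{k>=1} 4 x^k / k = 4 * (-ln(1 - x)). Exponentiating:
PE(4x) = exp(-4 ln(1 - x)) = 1/(1 - x)^4.
By the negative binomial expansion, [x^n] 1/(1 - x)^4 = C(n + 3, 3).
For n = 5: C(8, 3) = 56.

56


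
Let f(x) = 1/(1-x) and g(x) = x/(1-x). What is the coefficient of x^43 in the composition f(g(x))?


First simplify the composition: f(g(x)) = 1/(1 - x/(1-x)) = (1-x)/((1-x) - x) = (1-x)/(1-2x).
Now extract the coefficient. Write (1-x)/(1-2x) = 1/(1-2x) - x/(1-2x).
The coefficient of x^n in 1/(1-2x) is 2^n, and in x/(1-2x) is 2^(n-1) (for n >= 1).
So the coefficient of x^43 is 2^43 - 2^42 = 8796093022208 - 4398046511104 = 4398046511104.

4398046511104


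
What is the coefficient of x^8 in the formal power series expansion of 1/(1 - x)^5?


The negative binomial / multiset identity is
1/(1 - x)^r = sum_{k>=0} C(k + r - 1, r - 1) x^k.
Here r = 5 and k = 8, so the coefficient is
C(8 + 4, 4) = C(12, 4)
= 495

495


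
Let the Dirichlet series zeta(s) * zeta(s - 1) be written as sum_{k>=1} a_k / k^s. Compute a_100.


Convolution gives a_k = sum_{d | k} d * 1 = sum_{d | k} d = sigma(k), the sum of positive divisors of k.
For k = 100, the divisors are 1, 2, 4, 5, 10, 20, 25, 50, 100, so
sigma(100) = 1 + 2 + 4 + 5 + 10 + 20 + 25 + 50 + 100 = 217.

217


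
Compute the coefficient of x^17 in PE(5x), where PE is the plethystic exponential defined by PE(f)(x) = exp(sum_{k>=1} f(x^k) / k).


With f(x) = 5x, the exponent is sum_{k>=1} 5 x^k / k = 5 * (-ln(1 - x)). Exponentiating:
PE(5x) = exp(-5 ln(1 - x)) = 1/(1 - x)^5.
By the negative binomial expansion, [x^n] 1/(1 - x)^5 = C(n + 4, 4).
For n = 17: C(21, 4) = 5985.

5985


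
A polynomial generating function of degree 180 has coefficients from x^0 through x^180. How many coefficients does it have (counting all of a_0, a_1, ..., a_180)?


A polynomial of degree 180 takes the form a_0 + a_1 x + ... + a_180 x^180.
The number of coefficients is 180 + 1 = 181.

181


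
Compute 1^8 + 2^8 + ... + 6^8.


This power sum has a closed form given by Faulhaber's formula
sum_{k=1}^{m} k^p = (1 / (p + 1)) * sum_{j=0}^{p} C(p + 1, j) B_j m^(p + 1 - j),
but for small m direct computation is fastest:
1 + 256 + 6561 + 65536 + 390625 + 1679616 = 2142595.

2142595


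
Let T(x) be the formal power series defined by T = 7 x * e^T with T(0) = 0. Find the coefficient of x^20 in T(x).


Apply the Lagrange inversion formula: if T = 7 x * phi(T) with phi(t) = e^t, then
[x^n] T = 7^n * (1/n) [t^(n-1)] phi(t)^n = 7^n * (1/n) [t^(n-1)] e^(n t) = 7^n * (1/n) * n^(n-1) / (n-1)! = 7^n * n^(n-1) / n!.
When c = 1 this is the Cayley count of rooted labeled trees on n vertices, divided by n!.
For n = 20: 7^20 * 20^19 / 20! = 79792266297612001 * 5242880000000000000000000/2432902008176640000 = 52109235133134368000000000000000/303046029.

52109235133134368000000000000000/303046029


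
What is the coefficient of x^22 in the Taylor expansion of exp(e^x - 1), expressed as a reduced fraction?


exp(e^x - 1) = sum_{k>=0} Bell_k x^k / k!, where Bell_k is the k-th Bell number.
So the coefficient of x^22 is Bell_22 / 22!.
Computing: Bell_22 = 4506715738447323 and 22! = 1124000727777607680000, giving
4506715738447323/1124000727777607680000 = 88366975263673/22039229956423680000.

88366975263673/22039229956423680000


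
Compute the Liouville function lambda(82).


The Liouville function is lambda(k) = (-1)^Omega(k), where Omega(k) counts the prime factors of k with multiplicity.
Factoring: 82 = 2 * 41, so Omega(82) = 2.
lambda(82) = (-1)^2 = 1.

1


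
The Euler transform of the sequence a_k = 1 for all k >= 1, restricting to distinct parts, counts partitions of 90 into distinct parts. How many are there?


Partitions of 90 into distinct parts can be computed via generating function.
Product (1+x)(1+x^2)(1+x^3)...
The coefficient of x^90 = 189586

189586


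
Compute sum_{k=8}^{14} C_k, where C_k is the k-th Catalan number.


C_8 through C_14: 1430, 4862, 16796, 58786, 208012, 742900, 2674440
Sum = 1430 + 4862 + 16796 + 58786 + 208012 + 742900 + 2674440
= 3707226

3707226


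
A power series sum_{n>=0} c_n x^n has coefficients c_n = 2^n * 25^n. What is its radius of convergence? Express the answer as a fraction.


By the root test (Cauchy-Hadamard), the radius is R = 1 / limsup_n |c_n|^(1/n).
Here |c_n|^(1/n) = (2^n * 25^n)^(1/n) = 2 * 25 = 50 for all n.
So R = 1/50 = 1/50.

1/50


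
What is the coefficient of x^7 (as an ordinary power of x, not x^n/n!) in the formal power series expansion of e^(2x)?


The exponential series is e^y = sum_{k>=0} y^k / k!. Substituting y = 2x gives
e^(2x) = sum_{k>=0} 2^k x^k / k!.
So the coefficient of x^n is a^n/n! with a = 2, n = 7:
2^7 / 7! = 128/5040 = 8/315

8/315


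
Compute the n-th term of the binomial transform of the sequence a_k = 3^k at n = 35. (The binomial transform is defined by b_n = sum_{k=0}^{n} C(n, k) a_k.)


With a_k = 3^k, b_n = sum_{k=0}^{n} C(n, k) 3^k = (1 + 3)^n by the binomial theorem.
For n = 35: (1 + 3)^35 = 4^35 = 1180591620717411303424.

1180591620717411303424


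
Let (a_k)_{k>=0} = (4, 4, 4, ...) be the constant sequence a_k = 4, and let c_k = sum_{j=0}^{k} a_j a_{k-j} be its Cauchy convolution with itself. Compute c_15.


Since a_j = 4 for all j >= 0, the convolution sum becomes
c_k = sum_{j=0}^{k} 4 * 4 = 16 * (k + 1).
Equivalently, the generating function of (a_k) is 4/(1 - x) and its square is 16/(1 - x)^2 = sum_{k>=0} 16(k + 1) x^k.
For k = 15: 16 * 16 = 256.

256


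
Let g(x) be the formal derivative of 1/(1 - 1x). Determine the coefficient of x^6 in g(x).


Differentiate termwise: d/dx sum_{k>=0} 1^k x^k = sum_{k>=1} k 1^k x^(k-1) = sum_{j>=0} (j+1) 1^(j+1) x^j.
Equivalently, d/dx [1/(1 - 1x)] = 1/(1 - 1x)^2.
For j = 6: 7 * 1^7 = 7 * 1 = 7.

7


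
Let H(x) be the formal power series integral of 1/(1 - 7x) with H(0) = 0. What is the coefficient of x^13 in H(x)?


1/(1 - 7x) = sum_{k>=0} 7^k x^k. Integrating termwise with H(0) = 0:
H(x) = sum_{k>=0} 7^k x^(k+1) / (k+1) = sum_{m>=1} 7^(m-1) x^m / m.
For m = 13: 7^12/13 = 13841287201/13 = 13841287201/13.

13841287201/13


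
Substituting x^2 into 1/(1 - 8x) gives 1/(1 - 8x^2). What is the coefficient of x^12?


The coefficient of x^(2m) in 1/(1 - 8x^2) is 8^m.
With n = 12 = 2*6, the coefficient is 8^6 = 262144.

262144


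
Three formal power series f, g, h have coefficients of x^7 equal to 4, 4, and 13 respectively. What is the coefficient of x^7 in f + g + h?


Series addition is componentwise:
4 + 4 + 13
= 21

21


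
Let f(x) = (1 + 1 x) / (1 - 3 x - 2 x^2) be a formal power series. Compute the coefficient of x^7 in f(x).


Write f(x) = sum_{k>=0} a_k x^k. Multiplying both sides by 1 - 3 x - 2 x^2 gives
(1 - 3 x - 2 x^2) sum_{k>=0} a_k x^k = 1 + 1 x.
Matching coefficients:
 x^0: a_0 = 1
 x^1: a_1 - 3 a_0 = 1  =>  a_1 = 3*1 + 1 = 4
 x^k (k >= 2): a_k = 3 a_{k-1} + 2 a_{k-2}.
Iterating: a_2 = 14, a_3 = 50, a_4 = 178, a_5 = 634, a_6 = 2258, a_7 = 8042.
So the coefficient of x^7 is 8042.

8042


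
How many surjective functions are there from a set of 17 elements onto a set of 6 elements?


By inclusion-exclusion on which target elements are missed, the number of surjections from an n-set onto a k-set is
surj(n, k) = sum_{j=0}^{k} (-1)^j C(k, j) (k - j)^n.
Equivalently surj(n, k) = k! * S(n, k), where S(n, k) is the Stirling number of the second kind.
For n = 17, k = 6:
S(17, 6) = 17505749898, so
surj = 6! * 17505749898 = 720 * 17505749898 = 12604139926560.

12604139926560


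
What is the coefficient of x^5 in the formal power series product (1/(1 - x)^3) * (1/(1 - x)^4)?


Combine the factors: (1/(1 - x)^3) * (1/(1 - x)^4) = 1/(1 - x)^7.
Then use 1/(1 - x)^r = sum_{k>=0} C(k + r - 1, r - 1) x^k with r = 7 and k = 5:
C(11, 6) = 462.

462


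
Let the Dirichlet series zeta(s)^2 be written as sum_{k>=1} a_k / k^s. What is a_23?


The Dirichlet convolution of the constant function 1 with itself gives (1 * 1)(k) = sum_{d | k} 1 = d(k), the number of positive divisors of k.
Since zeta(s) = sum_{k>=1} 1/k^s, we have zeta(s)^2 = sum_{k>=1} d(k)/k^s, so a_k = d(k).
For k = 23: the divisors are 1, 23.
Count = 2.

2
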